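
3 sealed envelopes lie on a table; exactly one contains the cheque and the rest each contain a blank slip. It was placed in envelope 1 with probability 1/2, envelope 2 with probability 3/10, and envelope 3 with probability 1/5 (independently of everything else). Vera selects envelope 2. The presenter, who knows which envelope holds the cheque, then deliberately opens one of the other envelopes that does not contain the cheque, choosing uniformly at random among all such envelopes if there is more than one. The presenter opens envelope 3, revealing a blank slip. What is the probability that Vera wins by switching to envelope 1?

Condition on the true location of the cheque.
If it is in envelope 1 (prior 1/2): the presenter has no choice, probability 1; weight (1/2)·1 = 1/2.
If it is in envelope 2 (prior 3/10): the presenter has 2 equally likely choices, so probability 1/2; weight (3/10)·(1/2) = 3/20.
If it is in envelope 3 (prior 1/5): the presenter opened envelope 3, so this case is ruled out; weight (1/5)·0 = 0.
The weights sum to 13/20.
So P(the cheque in envelope 1 | the presenter opened envelope 3) = (1/2) / (13/20) = 10/13.

10/13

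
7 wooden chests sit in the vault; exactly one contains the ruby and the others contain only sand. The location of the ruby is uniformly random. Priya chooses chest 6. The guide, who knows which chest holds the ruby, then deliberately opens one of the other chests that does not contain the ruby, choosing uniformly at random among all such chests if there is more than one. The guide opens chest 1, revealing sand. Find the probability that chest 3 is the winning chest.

Apply Bayes' rule, conditioning on where the ruby actually is.
If it is in chest 1 (prior 1/7): the guide opened chest 1, so this case is ruled out; weight (1/7)·0 = 0.
If it is in any of chests 2, 3, 4, 5, and 7 (prior 1/7 each): the guide has 5 equally likely choices, so probability 1/5; weight (1/7)·(1/5) = 1/35 each.
If it is in chest 6 (prior 1/7): the guide has 6 equally likely choices, so probability 1/6; weight (1/7)·(1/6) = 1/42.
The weights sum to 1/6.
So P(the ruby in chest 3 | the guide opened chest 1) = (1/35) / (1/6) = 6/35.

6/35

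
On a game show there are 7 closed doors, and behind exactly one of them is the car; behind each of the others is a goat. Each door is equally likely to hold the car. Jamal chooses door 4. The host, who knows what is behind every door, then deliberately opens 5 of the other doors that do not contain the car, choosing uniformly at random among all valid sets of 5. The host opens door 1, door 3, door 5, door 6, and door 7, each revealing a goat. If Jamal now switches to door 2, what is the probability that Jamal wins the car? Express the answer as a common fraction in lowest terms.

Condition on the true location of the car.
If it is behind any of doors 1, 3, 5, 6, and 7 (prior 1/7 each): that door was opened and seen not to hold the prize — ruled out; weight (1/7)·0 = 0 each.
If it is behind door 2 (prior 1/7): the host has no choice, probability 1; weight (1/7)·1 = 1/7.
If it is behind door 4 (prior 1/7): the host has 6 equally likely choices, so probability 1/6; weight (1/7)·(1/6) = 1/42.
The weights sum to 1/6.
So P(the car behind door 2 | the host opened door 1, door 3, door 5, door 6, and door 7) = (1/7) / (1/6) = 6/7.

6/7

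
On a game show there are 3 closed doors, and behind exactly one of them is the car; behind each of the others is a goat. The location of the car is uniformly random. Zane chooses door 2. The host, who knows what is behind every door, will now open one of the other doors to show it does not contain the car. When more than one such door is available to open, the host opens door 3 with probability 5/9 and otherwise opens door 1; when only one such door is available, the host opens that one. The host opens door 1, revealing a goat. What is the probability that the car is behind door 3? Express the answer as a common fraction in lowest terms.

9/13

Apply Bayes' rule, conditioning on where the car actually is.
If it is behind door 1 (prior 1/3): the host opened door 1, so this case is ruled out; weight (1/3)·0 = 0.
If it is behind door 2 (prior 1/3): door 3 is available but not opened, probability 4/9; weight (1/3)·(4/9) = 4/27.
If it is behind door 3 (prior 1/3): only door 1 is available, probability 1; weight (1/3)·1 = 1/3.
The weights sum to 13/27.
So P(the car behind door 3 | the host opened door 1) = (1/3) / (13/27) = 9/13.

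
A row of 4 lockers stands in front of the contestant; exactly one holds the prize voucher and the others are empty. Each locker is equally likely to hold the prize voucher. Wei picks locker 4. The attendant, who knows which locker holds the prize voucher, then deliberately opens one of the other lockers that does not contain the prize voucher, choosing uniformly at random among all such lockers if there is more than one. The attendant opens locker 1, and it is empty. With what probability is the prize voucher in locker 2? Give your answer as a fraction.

Consider each possible location of the prize voucher in turn.
If it is in locker 1 (prior 1/4): the attendant opened locker 1, so this case is ruled out; weight (1/4)·0 = 0.
If it is in either of lockers 2 and 3 (prior 1/4 each): the attendant has 2 equally likely choices, so probability 1/2; weight (1/4)·(1/2) = 1/8 each.
If it is in locker 4 (prior 1/4): the attendant has 3 equally likely choices, so probability 1/3; weight (1/4)·(1/3) = 1/12.
The weights sum to 1/3.
So P(the prize voucher in locker 2 | the attendant opened locker 1) = (1/8) / (1/3) = 3/8.

3/8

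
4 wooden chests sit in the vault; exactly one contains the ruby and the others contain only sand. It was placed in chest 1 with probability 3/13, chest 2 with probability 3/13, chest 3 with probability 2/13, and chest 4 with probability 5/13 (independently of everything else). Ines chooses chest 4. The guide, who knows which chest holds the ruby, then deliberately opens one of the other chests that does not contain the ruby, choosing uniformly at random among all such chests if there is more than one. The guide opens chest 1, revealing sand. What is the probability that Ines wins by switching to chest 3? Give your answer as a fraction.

Consider each possible location of the ruby in turn.
If it is in chest 1 (prior 3/13): the guide opened chest 1, so this case is ruled out; weight (3/13)·0 = 0.
If it is in chest 2 (prior 3/13): the guide has 2 equally likely choices, so probability 1/2; weight (3/13)·(1/2) = 3/26.
If it is in chest 3 (prior 2/13): the guide has 2 equally likely choices, so probability 1/2; weight (2/13)·(1/2) = 1/13.
If it is in chest 4 (prior 5/13): the guide has 3 equally likely choices, so probability 1/3; weight (5/13)·(1/3) = 5/39.
The weights sum to 25/78.
So P(the ruby in chest 3 | the guide opened chest 1) = (1/13) / (25/78) = 6/25.

6/25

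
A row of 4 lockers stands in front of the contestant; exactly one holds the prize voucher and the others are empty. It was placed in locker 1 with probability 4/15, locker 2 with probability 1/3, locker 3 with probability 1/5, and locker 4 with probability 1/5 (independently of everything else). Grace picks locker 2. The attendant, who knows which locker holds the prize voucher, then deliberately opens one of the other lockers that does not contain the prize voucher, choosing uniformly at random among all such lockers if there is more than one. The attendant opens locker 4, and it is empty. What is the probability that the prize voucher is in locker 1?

12/31

Apply Bayes' rule, conditioning on where the prize voucher actually is.
If it is in locker 1 (prior 4/15): the attendant has 2 equally likely choices, so probability 1/2; weight (4/15)·(1/2) = 2/15.
If it is in locker 2 (prior 1/3): the attendant has 3 equally likely choices, so probability 1/3; weight (1/3)·(1/3) = 1/9.
If it is in locker 3 (prior 1/5): the attendant has 2 equally likely choices, so probability 1/2; weight (1/5)·(1/2) = 1/10.
If it is in locker 4 (prior 1/5): the attendant opened locker 4, so this case is ruled out; weight (1/5)·0 = 0.
The weights sum to 31/90.
So P(the prize voucher in locker 1 | the attendant opened locker 4) = (2/15) / (31/90) = 12/31.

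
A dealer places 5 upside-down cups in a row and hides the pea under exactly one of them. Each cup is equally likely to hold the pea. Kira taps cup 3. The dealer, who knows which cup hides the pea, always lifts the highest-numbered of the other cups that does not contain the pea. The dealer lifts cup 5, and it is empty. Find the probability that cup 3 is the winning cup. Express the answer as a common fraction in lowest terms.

1/4

Condition on the true location of the pea.
If it is under any of cups 1, 2, 3, and 4 (prior 1/5 each): cup 5 is the highest-numbered option available, probability 1; weight (1/5)·1 = 1/5 each.
If it is under cup 5 (prior 1/5): the dealer opened cup 5, so this case is ruled out; weight (1/5)·0 = 0.
The weights sum to 4/5.
So P(the pea under cup 3 | the dealer opened cup 5) = (1/5) / (4/5) = 1/4.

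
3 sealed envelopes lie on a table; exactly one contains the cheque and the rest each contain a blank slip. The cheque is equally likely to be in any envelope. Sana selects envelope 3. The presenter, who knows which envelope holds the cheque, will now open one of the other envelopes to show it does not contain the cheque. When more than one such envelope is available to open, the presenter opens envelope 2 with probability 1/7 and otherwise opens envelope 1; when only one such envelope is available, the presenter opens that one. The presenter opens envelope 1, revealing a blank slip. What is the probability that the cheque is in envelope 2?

Condition on the true location of the cheque.
If it is in envelope 1 (prior 1/3): the presenter opened envelope 1, so this case is ruled out; weight (1/3)·0 = 0.
If it is in envelope 2 (prior 1/3): only envelope 1 is available, probability 1; weight (1/3)·1 = 1/3.
If it is in envelope 3 (prior 1/3): envelope 2 is available but not opened, probability 6/7; weight (1/3)·(6/7) = 2/7.
The weights sum to 13/21.
So P(the cheque in envelope 2 | the presenter opened envelope 1) = (1/3) / (13/21) = 7/13.

7/13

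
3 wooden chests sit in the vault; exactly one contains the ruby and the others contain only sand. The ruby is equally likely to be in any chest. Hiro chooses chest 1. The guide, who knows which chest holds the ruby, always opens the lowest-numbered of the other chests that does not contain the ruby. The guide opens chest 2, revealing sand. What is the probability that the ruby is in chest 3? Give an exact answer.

1/2

Apply Bayes' rule, conditioning on where the ruby actually is.
If it is in either of chests 1 and 3 (prior 1/3 each): chest 2 is the lowest-numbered option available, probability 1; weight (1/3)·1 = 1/3 each.
If it is in chest 2 (prior 1/3): the guide opened chest 2, so this case is ruled out; weight (1/3)·0 = 0.
The weights sum to 2/3.
So P(the ruby in chest 3 | the guide opened chest 2) = (1/3) / (2/3) = 1/2.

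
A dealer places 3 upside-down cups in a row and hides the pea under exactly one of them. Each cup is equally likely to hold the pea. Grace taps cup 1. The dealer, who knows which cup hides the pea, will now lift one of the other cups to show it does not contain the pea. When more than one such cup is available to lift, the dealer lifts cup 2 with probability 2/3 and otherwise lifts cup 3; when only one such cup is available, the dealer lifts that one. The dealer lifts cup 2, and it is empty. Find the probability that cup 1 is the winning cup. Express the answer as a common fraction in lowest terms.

2/5

Condition on the true location of the pea.
If it is under cup 1 (prior 1/3): cup 2 is available, opened with probability 2/3; weight (1/3)·(2/3) = 2/9.
If it is under cup 2 (prior 1/3): the dealer opened cup 2, so this case is ruled out; weight (1/3)·0 = 0.
If it is under cup 3 (prior 1/3): only cup 2 is available, probability 1; weight (1/3)·1 = 1/3.
The weights sum to 5/9.
So P(the pea under cup 1 | the dealer opened cup 2) = (2/9) / (5/9) = 2/5.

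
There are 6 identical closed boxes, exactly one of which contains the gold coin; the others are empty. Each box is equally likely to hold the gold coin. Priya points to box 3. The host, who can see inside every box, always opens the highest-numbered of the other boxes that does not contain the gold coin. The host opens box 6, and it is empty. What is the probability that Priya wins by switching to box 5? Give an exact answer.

1/5

Consider each possible location of the gold coin in turn.
If it is in any of boxes 1, 2, 3, 4, and 5 (prior 1/6 each): box 6 is the highest-numbered option available, probability 1; weight (1/6)·1 = 1/6 each.
If it is in box 6 (prior 1/6): the host opened box 6, so this case is ruled out; weight (1/6)·0 = 0.
The weights sum to 5/6.
So P(the gold coin in box 5 | the host opened box 6) = (1/6) / (5/6) = 1/5.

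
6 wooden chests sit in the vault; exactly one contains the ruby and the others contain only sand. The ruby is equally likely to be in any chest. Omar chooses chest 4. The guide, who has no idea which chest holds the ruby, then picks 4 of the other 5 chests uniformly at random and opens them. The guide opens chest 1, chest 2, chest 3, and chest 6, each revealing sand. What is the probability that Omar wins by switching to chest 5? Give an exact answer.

1/2

Condition on the true location of the ruby.
If it is in any of chests 1, 2, 3, and 6 (prior 1/6 each): that chest was opened and seen not to hold the prize — ruled out; weight (1/6)·0 = 0 each.
If it is in either of chests 4 and 5 (prior 1/6 each): the guide picks exactly this set with probability 1/5 regardless, and none is the prize; weight (1/6)·(1/5) = 1/30 each.
The weights sum to 1/15.
So P(the ruby in chest 5 | the guide opened chest 1, chest 2, chest 3, and chest 6) = (1/30) / (1/15) = 1/2.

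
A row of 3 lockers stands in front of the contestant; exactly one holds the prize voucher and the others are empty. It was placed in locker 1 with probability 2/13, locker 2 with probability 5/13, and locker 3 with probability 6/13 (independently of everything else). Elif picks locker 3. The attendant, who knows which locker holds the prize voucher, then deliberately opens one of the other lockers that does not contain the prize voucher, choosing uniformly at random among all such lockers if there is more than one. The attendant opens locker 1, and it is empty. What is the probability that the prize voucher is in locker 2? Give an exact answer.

5/8

Apply Bayes' rule, conditioning on where the prize voucher actually is.
If it is in locker 1 (prior 2/13): the attendant opened locker 1, so this case is ruled out; weight (2/13)·0 = 0.
If it is in locker 2 (prior 5/13): the attendant has no choice, probability 1; weight (5/13)·1 = 5/13.
If it is in locker 3 (prior 6/13): the attendant has 2 equally likely choices, so probability 1/2; weight (6/13)·(1/2) = 3/13.
The weights sum to 8/13.
So P(the prize voucher in locker 2 | the attendant opened locker 1) = (5/13) / (8/13) = 5/8.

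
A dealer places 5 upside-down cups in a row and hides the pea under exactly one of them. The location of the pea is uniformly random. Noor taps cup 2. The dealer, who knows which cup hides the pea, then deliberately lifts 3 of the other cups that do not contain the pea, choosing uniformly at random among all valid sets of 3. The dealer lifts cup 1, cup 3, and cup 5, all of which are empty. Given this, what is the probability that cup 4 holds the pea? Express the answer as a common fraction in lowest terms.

4/5

Consider each possible location of the pea in turn.
If it is under any of cups 1, 3, and 5 (prior 1/5 each): that cup was opened and seen not to hold the prize — ruled out; weight (1/5)·0 = 0 each.
If it is under cup 2 (prior 1/5): the dealer has 4 equally likely choices, so probability 1/4; weight (1/5)·(1/4) = 1/20.
If it is under cup 4 (prior 1/5): the dealer has no choice, probability 1; weight (1/5)·1 = 1/5.
The weights sum to 1/4.
So P(the pea under cup 4 | the dealer opened cup 1, cup 3, and cup 5) = (1/5) / (1/4) = 4/5.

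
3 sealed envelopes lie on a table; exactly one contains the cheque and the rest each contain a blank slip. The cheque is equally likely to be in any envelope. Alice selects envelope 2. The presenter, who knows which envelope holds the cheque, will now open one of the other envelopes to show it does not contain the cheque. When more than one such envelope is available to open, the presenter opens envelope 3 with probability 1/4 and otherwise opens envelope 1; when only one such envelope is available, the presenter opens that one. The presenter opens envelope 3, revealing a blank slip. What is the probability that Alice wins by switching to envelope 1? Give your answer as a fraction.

Apply Bayes' rule, conditioning on where the cheque actually is.
If it is in envelope 1 (prior 1/3): only envelope 3 is available, probability 1; weight (1/3)·1 = 1/3.
If it is in envelope 2 (prior 1/3): envelope 3 is available, opened with probability 1/4; weight (1/3)·(1/4) = 1/12.
If it is in envelope 3 (prior 1/3): the presenter opened envelope 3, so this case is ruled out; weight (1/3)·0 = 0.
The weights sum to 5/12.
So P(the cheque in envelope 1 | the presenter opened envelope 3) = (1/3) / (5/12) = 4/5.

4/5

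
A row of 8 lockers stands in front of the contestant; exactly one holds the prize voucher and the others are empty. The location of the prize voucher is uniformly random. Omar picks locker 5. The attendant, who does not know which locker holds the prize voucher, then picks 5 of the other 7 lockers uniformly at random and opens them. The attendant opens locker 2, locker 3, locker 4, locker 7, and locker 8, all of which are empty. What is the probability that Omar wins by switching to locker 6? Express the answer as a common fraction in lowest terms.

Because the attendant chose which lockers to open without knowing where the prize voucher is, the choice is independent of the prize location. Learning that none of the 5 opened lockers holds the prize voucher simply rules out those 5 locations and leaves the remaining 3 lockers still equally likely by symmetry.
So P(the prize voucher in locker 6) = 1/3.

1/3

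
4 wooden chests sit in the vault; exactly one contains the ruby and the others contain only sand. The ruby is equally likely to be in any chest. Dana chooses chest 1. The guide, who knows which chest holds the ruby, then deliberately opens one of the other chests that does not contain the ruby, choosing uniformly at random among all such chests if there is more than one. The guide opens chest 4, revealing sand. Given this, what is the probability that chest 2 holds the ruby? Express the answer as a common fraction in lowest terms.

3/8

Consider each possible location of the ruby in turn.
If it is in chest 1 (prior 1/4): the guide has 3 equally likely choices, so probability 1/3; weight (1/4)·(1/3) = 1/12.
If it is in either of chests 2 and 3 (prior 1/4 each): the guide has 2 equally likely choices, so probability 1/2; weight (1/4)·(1/2) = 1/8 each.
If it is in chest 4 (prior 1/4): the guide opened chest 4, so this case is ruled out; weight (1/4)·0 = 0.
The weights sum to 1/3.
So P(the ruby in chest 2 | the guide opened chest 4) = (1/8) / (1/3) = 3/8.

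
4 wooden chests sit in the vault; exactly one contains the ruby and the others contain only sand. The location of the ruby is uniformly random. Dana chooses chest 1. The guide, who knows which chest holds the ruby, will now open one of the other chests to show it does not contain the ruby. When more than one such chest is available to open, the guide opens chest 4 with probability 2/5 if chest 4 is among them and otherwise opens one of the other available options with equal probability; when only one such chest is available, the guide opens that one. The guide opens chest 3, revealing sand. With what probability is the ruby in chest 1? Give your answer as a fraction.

3/14

Condition on the true location of the ruby.
If it is in chest 1 (prior 1/4): chest 4 is available but not opened; chest 3 gets probability (1 − 2/5)/2 = 3/10; weight (1/4)·(3/10) = 3/40.
If it is in chest 2 (prior 1/4): chest 4 is available but not opened, probability 3/5; weight (1/4)·(3/5) = 3/20.
If it is in chest 3 (prior 1/4): the guide opened chest 3, so this case is ruled out; weight (1/4)·0 = 0.
If it is in chest 4 (prior 1/4): chest 4 holds the prize so is unavailable; the guide chooses uniformly among the 2 others, probability 1/2; weight (1/4)·(1/2) = 1/8.
The weights sum to 7/20.
So P(the ruby in chest 1 | the guide opened chest 3) = (3/40) / (7/20) = 3/14.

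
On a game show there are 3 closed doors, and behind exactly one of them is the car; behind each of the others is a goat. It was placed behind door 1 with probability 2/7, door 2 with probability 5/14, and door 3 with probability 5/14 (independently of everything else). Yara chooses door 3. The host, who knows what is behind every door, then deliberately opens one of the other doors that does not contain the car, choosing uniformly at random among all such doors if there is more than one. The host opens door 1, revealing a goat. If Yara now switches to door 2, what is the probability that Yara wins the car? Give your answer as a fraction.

2/3

Apply Bayes' rule, conditioning on where the car actually is.
If it is behind door 1 (prior 2/7): the host opened door 1, so this case is ruled out; weight (2/7)·0 = 0.
If it is behind door 2 (prior 5/14): the host has no choice, probability 1; weight (5/14)·1 = 5/14.
If it is behind door 3 (prior 5/14): the host has 2 equally likely choices, so probability 1/2; weight (5/14)·(1/2) = 5/28.
The weights sum to 15/28.
So P(the car behind door 2 | the host opened door 1) = (5/14) / (15/28) = 2/3.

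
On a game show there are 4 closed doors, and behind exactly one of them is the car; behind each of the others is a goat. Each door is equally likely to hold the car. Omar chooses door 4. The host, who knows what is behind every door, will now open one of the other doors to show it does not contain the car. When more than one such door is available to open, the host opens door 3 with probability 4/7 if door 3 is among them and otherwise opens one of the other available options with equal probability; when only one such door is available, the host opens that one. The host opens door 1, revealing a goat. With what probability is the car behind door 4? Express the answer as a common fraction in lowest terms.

Condition on the true location of the car.
If it is behind door 1 (prior 1/4): the host opened door 1, so this case is ruled out; weight (1/4)·0 = 0.
If it is behind door 2 (prior 1/4): door 3 is available but not opened, probability 3/7; weight (1/4)·(3/7) = 3/28.
If it is behind door 3 (prior 1/4): door 3 holds the prize so is unavailable; the host chooses uniformly among the 2 others, probability 1/2; weight (1/4)·(1/2) = 1/8.
If it is behind door 4 (prior 1/4): door 3 is available but not opened; door 1 gets probability (1 − 4/7)/2 = 3/14; weight (1/4)·(3/14) = 3/56.
The weights sum to 2/7.
So P(the car behind door 4 | the host opened door 1) = (3/56) / (2/7) = 3/16.

3/16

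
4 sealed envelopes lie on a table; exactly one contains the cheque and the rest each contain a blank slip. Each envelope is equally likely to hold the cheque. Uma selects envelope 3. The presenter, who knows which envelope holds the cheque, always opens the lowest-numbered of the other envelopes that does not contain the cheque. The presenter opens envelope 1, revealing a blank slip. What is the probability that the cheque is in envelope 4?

Condition on the true location of the cheque.
If it is in envelope 1 (prior 1/4): the presenter opened envelope 1, so this case is ruled out; weight (1/4)·0 = 0.
If it is in any of envelopes 2, 3, and 4 (prior 1/4 each): envelope 1 is the lowest-numbered option available, probability 1; weight (1/4)·1 = 1/4 each.
The weights sum to 3/4.
So P(the cheque in envelope 4 | the presenter opened envelope 1) = (1/4) / (3/4) = 1/3.

1/3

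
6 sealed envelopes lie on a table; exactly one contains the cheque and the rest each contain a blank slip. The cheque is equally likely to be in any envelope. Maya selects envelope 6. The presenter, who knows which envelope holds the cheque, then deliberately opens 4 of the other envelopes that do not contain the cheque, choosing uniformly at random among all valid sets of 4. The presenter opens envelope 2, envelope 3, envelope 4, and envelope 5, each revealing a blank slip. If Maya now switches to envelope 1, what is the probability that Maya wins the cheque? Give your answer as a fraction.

5/6

Consider each possible location of the cheque in turn.
If it is in envelope 1 (prior 1/6): the presenter has no choice, probability 1; weight (1/6)·1 = 1/6.
If it is in any of envelopes 2, 3, 4, and 5 (prior 1/6 each): that envelope was opened and seen not to hold the prize — ruled out; weight (1/6)·0 = 0 each.
If it is in envelope 6 (prior 1/6): the presenter has 5 equally likely choices, so probability 1/5; weight (1/6)·(1/5) = 1/30.
The weights sum to 1/5.
So P(the cheque in envelope 1 | the presenter opened envelope 2, envelope 3, envelope 4, and envelope 5) = (1/6) / (1/5) = 5/6.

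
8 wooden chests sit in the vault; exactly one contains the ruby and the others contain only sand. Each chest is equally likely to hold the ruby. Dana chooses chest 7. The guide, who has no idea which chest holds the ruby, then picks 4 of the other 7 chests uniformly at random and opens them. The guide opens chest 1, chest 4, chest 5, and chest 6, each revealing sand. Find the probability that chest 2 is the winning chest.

Because the guide chose which chests to open without knowing where the ruby is, the choice is independent of the prize location. Learning that none of the 4 opened chests holds the ruby simply rules out those 4 locations and leaves the remaining 4 chests still equally likely by symmetry.
So P(the ruby in chest 2) = 1/4.

1/4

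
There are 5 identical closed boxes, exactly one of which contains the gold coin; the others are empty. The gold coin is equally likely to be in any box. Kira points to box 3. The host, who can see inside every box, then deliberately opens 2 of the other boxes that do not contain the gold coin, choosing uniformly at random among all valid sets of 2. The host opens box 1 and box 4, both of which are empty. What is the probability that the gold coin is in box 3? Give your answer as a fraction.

1/5

Condition on the true location of the gold coin.
If it is in either of boxes 1 and 4 (prior 1/5 each): that box was opened and seen not to hold the prize — ruled out; weight (1/5)·0 = 0 each.
If it is in either of boxes 2 and 5 (prior 1/5 each): the host has 3 equally likely choices, so probability 1/3; weight (1/5)·(1/3) = 1/15 each.
If it is in box 3 (prior 1/5): the host has 6 equally likely choices, so probability 1/6; weight (1/5)·(1/6) = 1/30.
The weights sum to 1/6.
So P(the gold coin in box 3 | the host opened box 1 and box 4) = (1/30) / (1/6) = 1/5.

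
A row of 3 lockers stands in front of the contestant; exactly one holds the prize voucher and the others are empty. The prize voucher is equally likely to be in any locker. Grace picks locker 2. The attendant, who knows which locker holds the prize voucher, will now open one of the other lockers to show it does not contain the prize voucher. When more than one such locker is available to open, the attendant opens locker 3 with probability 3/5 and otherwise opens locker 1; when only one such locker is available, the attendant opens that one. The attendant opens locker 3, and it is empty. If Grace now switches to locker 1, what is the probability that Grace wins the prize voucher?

Apply Bayes' rule, conditioning on where the prize voucher actually is.
If it is in locker 1 (prior 1/3): only locker 3 is available, probability 1; weight (1/3)·1 = 1/3.
If it is in locker 2 (prior 1/3): locker 3 is available, opened with probability 3/5; weight (1/3)·(3/5) = 1/5.
If it is in locker 3 (prior 1/3): the attendant opened locker 3, so this case is ruled out; weight (1/3)·0 = 0.
The weights sum to 8/15.
So P(the prize voucher in locker 1 | the attendant opened locker 3) = (1/3) / (8/15) = 5/8.

5/8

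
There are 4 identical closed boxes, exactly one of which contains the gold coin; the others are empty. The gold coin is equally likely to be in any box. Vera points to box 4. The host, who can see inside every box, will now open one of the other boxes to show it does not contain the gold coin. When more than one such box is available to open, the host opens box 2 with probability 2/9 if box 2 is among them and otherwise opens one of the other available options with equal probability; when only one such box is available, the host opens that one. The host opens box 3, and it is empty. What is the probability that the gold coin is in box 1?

Consider each possible location of the gold coin in turn.
If it is in box 1 (prior 1/4): box 2 is available but not opened, probability 7/9; weight (1/4)·(7/9) = 7/36.
If it is in box 2 (prior 1/4): box 2 holds the prize so is unavailable; the host chooses uniformly among the 2 others, probability 1/2; weight (1/4)·(1/2) = 1/8.
If it is in box 3 (prior 1/4): the host opened box 3, so this case is ruled out; weight (1/4)·0 = 0.
If it is in box 4 (prior 1/4): box 2 is available but not opened; box 3 gets probability (1 − 2/9)/2 = 7/18; weight (1/4)·(7/18) = 7/72.
The weights sum to 5/12.
So P(the gold coin in box 1 | the host opened box 3) = (7/36) / (5/12) = 7/15.

7/15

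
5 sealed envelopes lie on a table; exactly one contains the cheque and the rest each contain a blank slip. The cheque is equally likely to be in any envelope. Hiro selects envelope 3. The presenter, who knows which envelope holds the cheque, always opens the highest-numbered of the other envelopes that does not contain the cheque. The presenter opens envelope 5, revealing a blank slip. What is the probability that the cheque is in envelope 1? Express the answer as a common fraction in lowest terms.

Apply Bayes' rule, conditioning on where the cheque actually is.
If it is in any of envelopes 1, 2, 3, and 4 (prior 1/5 each): envelope 5 is the highest-numbered option available, probability 1; weight (1/5)·1 = 1/5 each.
If it is in envelope 5 (prior 1/5): the presenter opened envelope 5, so this case is ruled out; weight (1/5)·0 = 0.
The weights sum to 4/5.
So P(the cheque in envelope 1 | the presenter opened envelope 5) = (1/5) / (4/5) = 1/4.

1/4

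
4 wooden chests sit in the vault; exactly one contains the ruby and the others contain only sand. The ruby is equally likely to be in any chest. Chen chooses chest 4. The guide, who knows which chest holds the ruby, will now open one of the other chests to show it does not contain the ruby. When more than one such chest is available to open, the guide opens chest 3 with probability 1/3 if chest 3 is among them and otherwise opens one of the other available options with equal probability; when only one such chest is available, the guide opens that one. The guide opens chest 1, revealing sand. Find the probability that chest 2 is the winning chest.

Consider each possible location of the ruby in turn.
If it is in chest 1 (prior 1/4): the guide opened chest 1, so this case is ruled out; weight (1/4)·0 = 0.
If it is in chest 2 (prior 1/4): chest 3 is available but not opened, probability 2/3; weight (1/4)·(2/3) = 1/6.
If it is in chest 3 (prior 1/4): chest 3 holds the prize so is unavailable; the guide chooses uniformly among the 2 others, probability 1/2; weight (1/4)·(1/2) = 1/8.
If it is in chest 4 (prior 1/4): chest 3 is available but not opened; chest 1 gets probability (1 − 1/3)/2 = 1/3; weight (1/4)·(1/3) = 1/12.
The weights sum to 3/8.
So P(the ruby in chest 2 | the guide opened chest 1) = (1/6) / (3/8) = 4/9.

4/9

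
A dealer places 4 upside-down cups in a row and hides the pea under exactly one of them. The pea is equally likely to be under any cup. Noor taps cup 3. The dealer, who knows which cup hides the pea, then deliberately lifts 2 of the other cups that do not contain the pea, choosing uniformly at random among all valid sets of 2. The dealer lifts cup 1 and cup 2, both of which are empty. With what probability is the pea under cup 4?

3/4

Condition on the true location of the pea.
If it is under either of cups 1 and 2 (prior 1/4 each): that cup was opened and seen not to hold the prize — ruled out; weight (1/4)·0 = 0 each.
If it is under cup 3 (prior 1/4): the dealer has 3 equally likely choices, so probability 1/3; weight (1/4)·(1/3) = 1/12.
If it is under cup 4 (prior 1/4): the dealer has no choice, probability 1; weight (1/4)·1 = 1/4.
The weights sum to 1/3.
So P(the pea under cup 4 | the dealer opened cup 1 and cup 2) = (1/4) / (1/3) = 3/4.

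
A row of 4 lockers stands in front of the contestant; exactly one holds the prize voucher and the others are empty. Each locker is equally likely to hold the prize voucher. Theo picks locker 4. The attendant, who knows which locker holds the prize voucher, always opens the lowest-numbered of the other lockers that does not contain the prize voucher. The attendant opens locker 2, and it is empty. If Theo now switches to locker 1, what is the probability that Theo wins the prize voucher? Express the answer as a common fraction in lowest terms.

Condition on the true location of the prize voucher.
If it is in locker 1 (prior 1/4): locker 2 is the lowest-numbered option available, probability 1; weight (1/4)·1 = 1/4.
If it is in locker 2 (prior 1/4): the attendant opened locker 2, so this case is ruled out; weight (1/4)·0 = 0.
If it is in either of lockers 3 and 4 (prior 1/4 each): the attendant would have opened locker 1 instead, probability 0; weight (1/4)·0 = 0 each.
The weights sum to 1/4.
So P(the prize voucher in locker 1 | the attendant opened locker 2) = (1/4) / (1/4) = 1.

1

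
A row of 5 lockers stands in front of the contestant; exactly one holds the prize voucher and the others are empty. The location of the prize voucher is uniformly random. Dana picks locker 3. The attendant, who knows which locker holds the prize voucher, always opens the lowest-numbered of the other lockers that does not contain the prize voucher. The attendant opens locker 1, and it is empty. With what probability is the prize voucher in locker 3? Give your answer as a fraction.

Condition on the true location of the prize voucher.
If it is in locker 1 (prior 1/5): the attendant opened locker 1, so this case is ruled out; weight (1/5)·0 = 0.
If it is in any of lockers 2, 3, 4, and 5 (prior 1/5 each): locker 1 is the lowest-numbered option available, probability 1; weight (1/5)·1 = 1/5 each.
The weights sum to 4/5.
So P(the prize voucher in locker 3 | the attendant opened locker 1) = (1/5) / (4/5) = 1/4.

1/4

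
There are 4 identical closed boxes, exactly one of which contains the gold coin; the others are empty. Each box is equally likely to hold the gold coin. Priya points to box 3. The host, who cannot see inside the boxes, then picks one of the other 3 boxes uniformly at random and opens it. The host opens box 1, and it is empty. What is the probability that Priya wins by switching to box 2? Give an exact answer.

1/3

Condition on the true location of the gold coin.
If it is in box 1 (prior 1/4): the host opened box 1, so this case is ruled out; weight (1/4)·0 = 0.
If it is in any of boxes 2, 3, and 4 (prior 1/4 each): the host picks box 1 with probability 1/3 regardless, and it is not the prize; weight (1/4)·(1/3) = 1/12 each.
The weights sum to 1/4.
So P(the gold coin in box 2 | the host opened box 1) = (1/12) / (1/4) = 1/3.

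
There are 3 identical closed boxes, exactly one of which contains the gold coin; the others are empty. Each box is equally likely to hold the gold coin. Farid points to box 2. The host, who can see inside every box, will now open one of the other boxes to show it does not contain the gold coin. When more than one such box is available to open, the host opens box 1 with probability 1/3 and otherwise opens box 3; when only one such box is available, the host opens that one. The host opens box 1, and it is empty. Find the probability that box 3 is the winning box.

Condition on the true location of the gold coin.
If it is in box 1 (prior 1/3): the host opened box 1, so this case is ruled out; weight (1/3)·0 = 0.
If it is in box 2 (prior 1/3): box 1 is available, opened with probability 1/3; weight (1/3)·(1/3) = 1/9.
If it is in box 3 (prior 1/3): only box 1 is available, probability 1; weight (1/3)·1 = 1/3.
The weights sum to 4/9.
So P(the gold coin in box 3 | the host opened box 1) = (1/3) / (4/9) = 3/4.

3/4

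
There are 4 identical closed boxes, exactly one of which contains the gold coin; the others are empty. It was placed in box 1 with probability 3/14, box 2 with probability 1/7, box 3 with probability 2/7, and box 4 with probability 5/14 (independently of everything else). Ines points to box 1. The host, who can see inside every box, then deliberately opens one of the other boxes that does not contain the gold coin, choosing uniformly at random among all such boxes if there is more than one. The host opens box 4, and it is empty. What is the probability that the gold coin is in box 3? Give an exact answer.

1/2

Consider each possible location of the gold coin in turn.
If it is in box 1 (prior 3/14): the host has 3 equally likely choices, so probability 1/3; weight (3/14)·(1/3) = 1/14.
If it is in box 2 (prior 1/7): the host has 2 equally likely choices, so probability 1/2; weight (1/7)·(1/2) = 1/14.
If it is in box 3 (prior 2/7): the host has 2 equally likely choices, so probability 1/2; weight (2/7)·(1/2) = 1/7.
If it is in box 4 (prior 5/14): the host opened box 4, so this case is ruled out; weight (5/14)·0 = 0.
The weights sum to 2/7.
So P(the gold coin in box 3 | the host opened box 4) = (1/7) / (2/7) = 1/2.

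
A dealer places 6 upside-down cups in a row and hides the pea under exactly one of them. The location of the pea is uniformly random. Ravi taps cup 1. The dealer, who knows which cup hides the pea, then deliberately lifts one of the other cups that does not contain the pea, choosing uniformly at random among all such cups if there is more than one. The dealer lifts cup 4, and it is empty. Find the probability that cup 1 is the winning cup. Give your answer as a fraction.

1/6

Condition on the true location of the pea.
If it is under cup 1 (prior 1/6): the dealer has 5 equally likely choices, so probability 1/5; weight (1/6)·(1/5) = 1/30.
If it is under any of cups 2, 3, 5, and 6 (prior 1/6 each): the dealer has 4 equally likely choices, so probability 1/4; weight (1/6)·(1/4) = 1/24 each.
If it is under cup 4 (prior 1/6): the dealer opened cup 4, so this case is ruled out; weight (1/6)·0 = 0.
The weights sum to 1/5.
So P(the pea under cup 1 | the dealer opened cup 4) = (1/30) / (1/5) = 1/6.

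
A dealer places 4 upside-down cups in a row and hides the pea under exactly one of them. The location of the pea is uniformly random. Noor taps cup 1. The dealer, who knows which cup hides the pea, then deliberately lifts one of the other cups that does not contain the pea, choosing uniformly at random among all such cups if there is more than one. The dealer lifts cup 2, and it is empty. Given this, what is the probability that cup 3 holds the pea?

Consider each possible location of the pea in turn.
If it is under cup 1 (prior 1/4): the dealer has 3 equally likely choices, so probability 1/3; weight (1/4)·(1/3) = 1/12.
If it is under cup 2 (prior 1/4): the dealer opened cup 2, so this case is ruled out; weight (1/4)·0 = 0.
If it is under either of cups 3 and 4 (prior 1/4 each): the dealer has 2 equally likely choices, so probability 1/2; weight (1/4)·(1/2) = 1/8 each.
The weights sum to 1/3.
So P(the pea under cup 3 | the dealer opened cup 2) = (1/8) / (1/3) = 3/8.

3/8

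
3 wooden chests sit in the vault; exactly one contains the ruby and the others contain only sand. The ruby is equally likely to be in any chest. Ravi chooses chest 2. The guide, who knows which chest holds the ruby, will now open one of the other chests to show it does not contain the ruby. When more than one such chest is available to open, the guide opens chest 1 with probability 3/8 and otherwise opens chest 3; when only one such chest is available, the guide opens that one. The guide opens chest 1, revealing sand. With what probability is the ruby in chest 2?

Condition on the true location of the ruby.
If it is in chest 1 (prior 1/3): the guide opened chest 1, so this case is ruled out; weight (1/3)·0 = 0.
If it is in chest 2 (prior 1/3): chest 1 is available, opened with probability 3/8; weight (1/3)·(3/8) = 1/8.
If it is in chest 3 (prior 1/3): only chest 1 is available, probability 1; weight (1/3)·1 = 1/3.
The weights sum to 11/24.
So P(the ruby in chest 2 | the guide opened chest 1) = (1/8) / (11/24) = 3/11.

3/11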